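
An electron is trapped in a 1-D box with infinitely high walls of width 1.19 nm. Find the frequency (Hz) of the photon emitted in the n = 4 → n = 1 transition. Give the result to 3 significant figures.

f = 9.63×10^14 Hz

E_1 = h²/(8m_eL²) = 4.254×10^-20 J and ΔE = (4² − 1²)E_1 = 6.381×10^-19 J.
f = ΔE/h = 6.381×10^-19/6.626×10^-34 = 9.63×10^14 Hz.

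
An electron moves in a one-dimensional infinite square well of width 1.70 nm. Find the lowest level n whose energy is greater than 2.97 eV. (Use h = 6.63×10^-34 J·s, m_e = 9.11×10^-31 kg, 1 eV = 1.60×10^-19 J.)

E_1 = h²/(8m_eL²) = 2.087×10^-20 J = 0.1304 eV.
Need n² > 2.97/0.1304 = 22.78, i.e. n > 4.773.
The smallest integer satisfying this is n = 5.

n = 5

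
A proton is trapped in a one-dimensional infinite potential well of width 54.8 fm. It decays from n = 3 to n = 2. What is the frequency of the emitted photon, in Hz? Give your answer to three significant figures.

f = 8.24×10^19 Hz

E_1 = h²/(8m_pL²) = 1.092×10^-14 J and ΔE = (3² − 2²)E_1 = 5.460×10^-14 J.
f = ΔE/h = 5.460×10^-14/6.626×10^-34 = 8.24×10^19 Hz.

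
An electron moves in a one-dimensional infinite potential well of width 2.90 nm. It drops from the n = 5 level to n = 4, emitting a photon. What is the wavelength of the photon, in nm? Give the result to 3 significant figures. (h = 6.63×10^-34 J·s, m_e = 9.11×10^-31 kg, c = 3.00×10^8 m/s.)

E_1 = h²/(8m_eL²) = 7.172×10^-21 J, so ΔE = (5² − 4²)E_1 = 6.455×10^-20 J.
λ = hc/ΔE = (6.63×10^-34·3.00×10^8)/6.455×10^-20 = 3.08×10^-6 m = 3.08×10^3 nm.

λ = 3.08×10^3 nm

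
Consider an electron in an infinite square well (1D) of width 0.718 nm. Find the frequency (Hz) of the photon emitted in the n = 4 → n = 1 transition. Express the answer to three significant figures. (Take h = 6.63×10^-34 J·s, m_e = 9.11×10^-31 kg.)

E_1 = h²/(8m_eL²) = 1.170×10^-19 J and ΔE = (4² − 1²)E_1 = 1.755×10^-18 J.
f = ΔE/h = 1.755×10^-18/6.63×10^-34 = 2.65×10^15 Hz.

f = 2.65×10^15 Hz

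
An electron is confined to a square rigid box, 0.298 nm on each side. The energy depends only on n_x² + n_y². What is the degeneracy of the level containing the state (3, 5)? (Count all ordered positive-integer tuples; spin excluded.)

The level has n_x² + n_y² = 34. The ordered positive-integer solutions are (3, 5), (5, 3).
That gives 2 states.

degeneracy = 2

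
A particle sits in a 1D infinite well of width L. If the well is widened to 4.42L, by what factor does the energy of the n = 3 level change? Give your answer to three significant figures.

E_n ∝ 1/L², so the energy scales by 1/4.42² = 0.0512.

0.0512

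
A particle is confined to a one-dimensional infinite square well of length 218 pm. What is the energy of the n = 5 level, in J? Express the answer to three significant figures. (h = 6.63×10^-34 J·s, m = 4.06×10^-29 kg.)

For an infinite well E_n = n²h²/(8mL²), so E_1 = h²/(8mL²) = (6.63×10^-34)²/(8·4.06×10^-29·(2.18×10^-10 m)²) = 2.848×10^-20 J.
Then E_5 = 5²·E_1 = 25·2.848×10^-20 J = 7.12×10^-19 J.

E_5 = 7.12×10^-19 J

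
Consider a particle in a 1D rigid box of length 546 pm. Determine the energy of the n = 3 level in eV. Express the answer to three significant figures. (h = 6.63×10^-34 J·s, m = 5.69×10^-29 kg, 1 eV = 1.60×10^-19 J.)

E_3 = 0.182 eV

For an infinite well E_n = n²h²/(8mL²), so E_1 = h²/(8mL²) = (6.63×10^-34)²/(8·5.69×10^-29·(5.46×10^-10 m)²) = 3.239×10^-21 J.
Then E_3 = 3²·E_1 = 9·3.239×10^-21 J = 2.915×10^-20 J.
Converting, E_3 = 2.915×10^-20 J / (1.60×10^-19 J/eV) = 0.182 eV.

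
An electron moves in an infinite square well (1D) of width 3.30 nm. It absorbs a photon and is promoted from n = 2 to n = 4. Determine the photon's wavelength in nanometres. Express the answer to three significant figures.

E_1 = h²/(8m_eL²) = 5.532×10^-21 J, so ΔE = (4² − 2²)E_1 = 6.638×10^-20 J.
λ = hc/ΔE = (6.626×10^-34·2.998×10^8)/6.638×10^-20 = 2.99×10^-6 m = 2.99×10^3 nm.

λ = 2.99×10^3 nm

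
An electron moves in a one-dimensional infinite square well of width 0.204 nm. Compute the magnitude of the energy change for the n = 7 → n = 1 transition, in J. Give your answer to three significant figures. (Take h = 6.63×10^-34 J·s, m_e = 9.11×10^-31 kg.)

|ΔE| = 6.96×10^-17 J

E_1 = h²/(8m_eL²) = 1.449×10^-18 J.
|ΔE| = |7² − 1²|·E_1 = 48·1.449×10^-18 J = 6.96×10^-17 J.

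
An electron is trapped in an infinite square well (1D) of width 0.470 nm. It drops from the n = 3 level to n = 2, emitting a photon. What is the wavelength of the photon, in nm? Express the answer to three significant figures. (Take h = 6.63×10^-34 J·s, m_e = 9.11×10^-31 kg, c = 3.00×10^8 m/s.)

E_1 = h²/(8m_eL²) = 2.730×10^-19 J, so ΔE = (3² − 2²)E_1 = 1.365×10^-18 J.
λ = hc/ΔE = (6.63×10^-34·3.00×10^8)/1.365×10^-18 = 1.46×10^-7 m = 146 nm.

λ = 146 nm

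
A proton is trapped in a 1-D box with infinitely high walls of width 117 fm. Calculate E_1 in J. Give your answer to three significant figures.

For an infinite well E_n = n²h²/(8m_pL²), so E_1 = h²/(8m_pL²) = (6.626×10^-34)²/(8·1.673×10^-27·(1.17×10^-13 m)²) = 2.396×10^-15 J.

E_1 = 2.40×10^-15 J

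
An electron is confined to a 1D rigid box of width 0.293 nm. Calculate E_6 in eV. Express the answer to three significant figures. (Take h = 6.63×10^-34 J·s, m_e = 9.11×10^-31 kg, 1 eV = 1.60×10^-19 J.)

E_6 = 158 eV

For an infinite well E_n = n²h²/(8m_eL²), so E_1 = h²/(8m_eL²) = (6.63×10^-34)²/(8·9.11×10^-31·(2.93×10^-10 m)²) = 7.026×10^-19 J.
Then E_6 = 6²·E_1 = 36·7.026×10^-19 J = 2.529×10^-17 J.
Converting, E_6 = 2.529×10^-17 J / (1.60×10^-19 J/eV) = 158 eV.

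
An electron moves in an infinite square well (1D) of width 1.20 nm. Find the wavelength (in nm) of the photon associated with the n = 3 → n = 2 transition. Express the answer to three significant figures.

λ = 950 nm

E_1 = h²/(8m_eL²) = 4.184×10^-20 J, so ΔE = (3² − 2²)E_1 = 2.092×10^-19 J.
λ = hc/ΔE = (6.626×10^-34·2.998×10^8)/2.092×10^-19 = 9.50×10^-7 m = 950 nm.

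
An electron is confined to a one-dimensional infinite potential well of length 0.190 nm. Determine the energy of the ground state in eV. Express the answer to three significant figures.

For an infinite well E_n = n²h²/(8m_eL²), so E_1 = h²/(8m_eL²) = (6.626×10^-34)²/(8·9.109×10^-31·(1.90×10^-10 m)²) = 1.669×10^-18 J.
Converting, E_1 = 1.669×10^-18 J / (1.602×10^-19 J/eV) = 10.4 eV.

E_1 = 10.4 eV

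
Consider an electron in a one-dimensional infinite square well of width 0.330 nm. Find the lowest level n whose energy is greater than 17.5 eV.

n = 3

E_1 = h²/(8m_eL²) = 5.532×10^-19 J = 3.453 eV.
Need n² > 17.5/3.453 = 5.068, i.e. n > 2.251.
The smallest integer satisfying this is n = 3.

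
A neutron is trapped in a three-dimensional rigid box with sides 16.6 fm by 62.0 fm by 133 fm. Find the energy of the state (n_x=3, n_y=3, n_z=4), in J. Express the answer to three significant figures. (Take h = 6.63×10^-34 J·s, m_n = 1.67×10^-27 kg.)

For a 3D rectangular well E = (h²/8m_n)·Σ n_i²/L_i² = (6.63×10^-34)²/(8·1.67×10^-27) · [3²/(16.6 fm)² + 3²/(62.0 fm)² + 4²/(133 fm)²].
Evaluating gives E = 1.18×10^-12 J.

E = 1.18×10^-12 J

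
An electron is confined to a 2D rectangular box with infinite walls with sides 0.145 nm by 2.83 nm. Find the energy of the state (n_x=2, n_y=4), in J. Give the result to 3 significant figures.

E = 1.16×10^-17 J

For a 2D rectangular well E = (h²/8m_e)·Σ n_i²/L_i² = (6.626×10^-34)²/(8·9.109×10^-31) · [2²/(0.145 nm)² + 4²/(2.83 nm)²].
Evaluating gives E = 1.16×10^-17 J.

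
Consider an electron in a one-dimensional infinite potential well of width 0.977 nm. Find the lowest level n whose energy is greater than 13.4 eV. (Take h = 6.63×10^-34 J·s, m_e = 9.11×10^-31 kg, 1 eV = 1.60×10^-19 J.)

E_1 = h²/(8m_eL²) = 6.319×10^-20 J = 0.3949 eV.
Need n² > 13.4/0.3949 = 33.93, i.e. n > 5.825.
The smallest integer satisfying this is n = 6.

n = 6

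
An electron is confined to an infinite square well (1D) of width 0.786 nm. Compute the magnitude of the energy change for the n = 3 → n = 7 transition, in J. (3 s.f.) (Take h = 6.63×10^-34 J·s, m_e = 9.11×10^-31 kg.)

E_1 = h²/(8m_eL²) = 9.763×10^-20 J.
|ΔE| = |3² − 7²|·E_1 = 40·9.763×10^-20 J = 3.91×10^-18 J.

|ΔE| = 3.91×10^-18 J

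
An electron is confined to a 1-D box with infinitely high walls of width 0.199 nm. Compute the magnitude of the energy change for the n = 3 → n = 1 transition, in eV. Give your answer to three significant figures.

|ΔE| = 76.0 eV

E_1 = h²/(8m_eL²) = 1.521×10^-18 J.
|ΔE| = |3² − 1²|·E_1 = 8·1.521×10^-18 J = 1.217×10^-17 J = 76.0 eV.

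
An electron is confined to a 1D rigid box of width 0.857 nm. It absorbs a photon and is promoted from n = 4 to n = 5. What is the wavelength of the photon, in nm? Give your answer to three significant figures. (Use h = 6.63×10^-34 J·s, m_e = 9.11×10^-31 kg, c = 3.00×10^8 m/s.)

λ = 269 nm

E_1 = h²/(8m_eL²) = 8.212×10^-20 J, so ΔE = (5² − 4²)E_1 = 7.391×10^-19 J.
λ = hc/ΔE = (6.63×10^-34·3.00×10^8)/7.391×10^-19 = 2.69×10^-7 m = 269 nm.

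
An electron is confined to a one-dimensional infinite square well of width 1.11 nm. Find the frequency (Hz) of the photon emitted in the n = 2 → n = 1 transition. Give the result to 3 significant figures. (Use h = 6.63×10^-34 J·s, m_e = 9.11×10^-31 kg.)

E_1 = h²/(8m_eL²) = 4.895×10^-20 J and ΔE = (2² − 1²)E_1 = 1.469×10^-19 J.
f = ΔE/h = 1.469×10^-19/6.63×10^-34 = 2.22×10^14 Hz.

f = 2.22×10^14 Hz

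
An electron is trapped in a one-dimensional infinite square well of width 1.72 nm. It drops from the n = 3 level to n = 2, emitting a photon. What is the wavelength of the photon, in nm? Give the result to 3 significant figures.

E_1 = h²/(8m_eL²) = 2.037×10^-20 J, so ΔE = (3² − 2²)E_1 = 1.018×10^-19 J.
λ = hc/ΔE = (6.626×10^-34·2.998×10^8)/1.018×10^-19 = 1.95×10^-6 m = 1.95×10^3 nm.

λ = 1.95×10^3 nm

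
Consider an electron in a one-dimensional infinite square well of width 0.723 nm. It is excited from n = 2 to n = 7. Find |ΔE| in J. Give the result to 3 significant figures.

|ΔE| = 5.19×10^-18 J

E_1 = h²/(8m_eL²) = 1.153×10^-19 J.
|ΔE| = |2² − 7²|·E_1 = 45·1.153×10^-19 J = 5.19×10^-18 J.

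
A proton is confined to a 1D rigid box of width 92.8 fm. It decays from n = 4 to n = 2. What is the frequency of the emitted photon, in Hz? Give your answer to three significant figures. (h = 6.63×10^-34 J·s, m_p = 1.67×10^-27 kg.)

E_1 = h²/(8m_pL²) = 3.821×10^-15 J and ΔE = (4² − 2²)E_1 = 4.585×10^-14 J.
f = ΔE/h = 4.585×10^-14/6.63×10^-34 = 6.92×10^19 Hz.

f = 6.92×10^19 Hz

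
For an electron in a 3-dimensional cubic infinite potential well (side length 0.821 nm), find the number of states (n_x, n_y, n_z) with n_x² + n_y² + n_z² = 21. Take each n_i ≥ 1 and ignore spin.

The level has n_x² + n_y² + n_z² = 21. The ordered positive-integer solutions are (1, 2, 4), (1, 4, 2), (2, 1, 4), (2, 4, 1), (4, 1, 2), (4, 2, 1).
That gives 6 states.

degeneracy = 6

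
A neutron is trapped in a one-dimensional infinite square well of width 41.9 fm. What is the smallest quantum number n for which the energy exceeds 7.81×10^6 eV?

E_1 = h²/(8m_nL²) = 1.866×10^-14 J = 1.165×10^5 eV.
Need n² > 7.81×10^6/1.165×10^5 = 67.04, i.e. n > 8.188.
The smallest integer satisfying this is n = 9.

n = 9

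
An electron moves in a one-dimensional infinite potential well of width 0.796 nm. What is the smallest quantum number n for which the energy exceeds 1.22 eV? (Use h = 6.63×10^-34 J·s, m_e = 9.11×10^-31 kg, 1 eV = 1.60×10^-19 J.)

E_1 = h²/(8m_eL²) = 9.519×10^-20 J = 0.5949 eV.
Need n² > 1.22/0.5949 = 2.051, i.e. n > 1.432.
The smallest integer satisfying this is n = 2.

n = 2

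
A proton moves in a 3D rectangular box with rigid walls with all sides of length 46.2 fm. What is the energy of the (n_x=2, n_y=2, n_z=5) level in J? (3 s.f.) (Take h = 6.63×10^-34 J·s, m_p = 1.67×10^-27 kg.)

E = 5.09×10^-13 J

For a 3D rectangular well E = (h²/8m_p)·Σ n_i²/L_i² = (6.63×10^-34)²/(8·1.67×10^-27) · [2²/(46.2 fm)² + 2²/(46.2 fm)² + 5²/(46.2 fm)²].
Evaluating gives E = 5.09×10^-13 J.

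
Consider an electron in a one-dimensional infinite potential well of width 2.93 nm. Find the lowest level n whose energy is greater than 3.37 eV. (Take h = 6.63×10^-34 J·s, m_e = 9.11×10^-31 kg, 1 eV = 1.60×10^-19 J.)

E_1 = h²/(8m_eL²) = 7.026×10^-21 J = 0.04391 eV.
Need n² > 3.37/0.04391 = 76.75, i.e. n > 8.761.
The smallest integer satisfying this is n = 9.

n = 9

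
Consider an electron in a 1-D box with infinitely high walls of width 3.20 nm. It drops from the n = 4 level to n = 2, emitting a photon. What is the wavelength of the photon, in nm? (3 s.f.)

λ = 2.81×10^3 nm

E_1 = h²/(8m_eL²) = 5.884×10^-21 J, so ΔE = (4² − 2²)E_1 = 7.061×10^-20 J.
λ = hc/ΔE = (6.626×10^-34·2.998×10^8)/7.061×10^-20 = 2.81×10^-6 m = 2.81×10^3 nm.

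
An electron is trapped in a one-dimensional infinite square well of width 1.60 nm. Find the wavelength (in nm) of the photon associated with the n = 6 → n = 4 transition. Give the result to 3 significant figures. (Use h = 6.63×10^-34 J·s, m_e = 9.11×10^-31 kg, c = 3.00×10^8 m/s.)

λ = 422 nm

E_1 = h²/(8m_eL²) = 2.356×10^-20 J, so ΔE = (6² − 4²)E_1 = 4.712×10^-19 J.
λ = hc/ΔE = (6.63×10^-34·3.00×10^8)/4.712×10^-19 = 4.22×10^-7 m = 422 nm.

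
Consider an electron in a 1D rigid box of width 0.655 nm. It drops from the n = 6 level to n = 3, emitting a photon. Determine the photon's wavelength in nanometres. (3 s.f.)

E_1 = h²/(8m_eL²) = 1.404×10^-19 J, so ΔE = (6² − 3²)E_1 = 3.791×10^-18 J.
λ = hc/ΔE = (6.626×10^-34·2.998×10^8)/3.791×10^-18 = 5.24×10^-8 m = 52.4 nm.

λ = 52.4 nm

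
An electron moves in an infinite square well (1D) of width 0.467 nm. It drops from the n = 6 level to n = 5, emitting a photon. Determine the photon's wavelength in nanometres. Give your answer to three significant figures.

λ = 65.4 nm

E_1 = h²/(8m_eL²) = 2.763×10^-19 J, so ΔE = (6² − 5²)E_1 = 3.039×10^-18 J.
λ = hc/ΔE = (6.626×10^-34·2.998×10^8)/3.039×10^-18 = 6.54×10^-8 m = 65.4 nm.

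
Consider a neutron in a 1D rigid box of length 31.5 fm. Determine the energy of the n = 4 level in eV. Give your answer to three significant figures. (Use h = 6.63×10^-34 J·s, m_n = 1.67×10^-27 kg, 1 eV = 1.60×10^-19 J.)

For an infinite well E_n = n²h²/(8m_nL²), so E_1 = h²/(8m_nL²) = (6.63×10^-34)²/(8·1.67×10^-27·(3.15×10^-14 m)²) = 3.316×10^-14 J.
Then E_4 = 4²·E_1 = 16·3.316×10^-14 J = 5.306×10^-13 J.
Converting, E_4 = 5.306×10^-13 J / (1.60×10^-19 J/eV) = 3.32×10^6 eV.

E_4 = 3.32×10^6 eV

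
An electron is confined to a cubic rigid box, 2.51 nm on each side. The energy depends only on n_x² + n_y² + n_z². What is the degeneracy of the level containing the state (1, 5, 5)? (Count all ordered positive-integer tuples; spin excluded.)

The level has n_x² + n_y² + n_z² = 51. The ordered positive-integer solutions are (1, 1, 7), (1, 5, 5), (1, 7, 1), (5, 1, 5), (5, 5, 1), (7, 1, 1).
That gives 6 states.

degeneracy = 6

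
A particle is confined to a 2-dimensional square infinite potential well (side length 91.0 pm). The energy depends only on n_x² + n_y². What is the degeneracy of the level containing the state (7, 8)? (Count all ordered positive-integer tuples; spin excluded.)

The level has n_x² + n_y² = 113. The ordered positive-integer solutions are (7, 8), (8, 7).
That gives 2 states.

degeneracy = 2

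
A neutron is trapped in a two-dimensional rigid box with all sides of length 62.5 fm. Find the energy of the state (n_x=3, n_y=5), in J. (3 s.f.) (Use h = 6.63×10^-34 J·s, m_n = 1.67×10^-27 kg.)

For a 2D rectangular well E = (h²/8m_n)·Σ n_i²/L_i² = (6.63×10^-34)²/(8·1.67×10^-27) · [3²/(62.5 fm)² + 5²/(62.5 fm)²].
Evaluating gives E = 2.86×10^-13 J.

E = 2.86×10^-13 J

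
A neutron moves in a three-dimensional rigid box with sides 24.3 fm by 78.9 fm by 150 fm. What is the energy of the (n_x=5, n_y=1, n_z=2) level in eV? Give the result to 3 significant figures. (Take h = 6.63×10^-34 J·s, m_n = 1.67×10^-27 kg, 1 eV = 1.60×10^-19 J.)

E = 8.78×10^6 eV

For a 3D rectangular well E = (h²/8m_n)·Σ n_i²/L_i² = (6.63×10^-34)²/(8·1.67×10^-27) · [5²/(24.3 fm)² + 1²/(78.9 fm)² + 2²/(150 fm)²].
Evaluating gives E = 1.404×10^-12 J = 8.78×10^6 eV.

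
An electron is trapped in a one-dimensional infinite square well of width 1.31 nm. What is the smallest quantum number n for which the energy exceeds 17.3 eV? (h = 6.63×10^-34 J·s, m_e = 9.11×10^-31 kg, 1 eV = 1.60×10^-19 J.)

n = 9

E_1 = h²/(8m_eL²) = 3.515×10^-20 J = 0.2197 eV.
Need n² > 17.3/0.2197 = 78.74, i.e. n > 8.874.
The smallest integer satisfying this is n = 9.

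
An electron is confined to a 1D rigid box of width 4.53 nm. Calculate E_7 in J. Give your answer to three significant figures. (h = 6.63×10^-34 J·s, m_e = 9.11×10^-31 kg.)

E_7 = 1.44×10^-19 J

For an infinite well E_n = n²h²/(8m_eL²), so E_1 = h²/(8m_eL²) = (6.63×10^-34)²/(8·9.11×10^-31·(4.53×10^-9 m)²) = 2.939×10^-21 J.
Then E_7 = 7²·E_1 = 49·2.939×10^-21 J = 1.44×10^-19 J.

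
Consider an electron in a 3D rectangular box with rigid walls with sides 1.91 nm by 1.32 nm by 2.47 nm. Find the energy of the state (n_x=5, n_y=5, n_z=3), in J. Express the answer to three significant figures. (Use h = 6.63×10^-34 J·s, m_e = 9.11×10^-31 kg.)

E = 1.37×10^-18 J

For a 3D rectangular well E = (h²/8m_e)·Σ n_i²/L_i² = (6.63×10^-34)²/(8·9.11×10^-31) · [5²/(1.91 nm)² + 5²/(1.32 nm)² + 3²/(2.47 nm)²].
Evaluating gives E = 1.37×10^-18 J.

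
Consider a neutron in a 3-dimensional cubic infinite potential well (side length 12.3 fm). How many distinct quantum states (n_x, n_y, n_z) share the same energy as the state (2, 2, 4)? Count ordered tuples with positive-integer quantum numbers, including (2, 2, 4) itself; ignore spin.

degeneracy = 3

The level has n_x² + n_y² + n_z² = 24. The ordered positive-integer solutions are (2, 2, 4), (2, 4, 2), (4, 2, 2).
That gives 3 states.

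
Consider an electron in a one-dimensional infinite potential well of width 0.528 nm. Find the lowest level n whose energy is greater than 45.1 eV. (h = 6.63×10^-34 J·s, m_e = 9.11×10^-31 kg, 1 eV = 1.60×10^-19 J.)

E_1 = h²/(8m_eL²) = 2.163×10^-19 J = 1.352 eV.
Need n² > 45.1/1.352 = 33.36, i.e. n > 5.776.
The smallest integer satisfying this is n = 6.

n = 6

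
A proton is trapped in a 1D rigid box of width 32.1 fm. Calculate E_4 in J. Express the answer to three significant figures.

E_4 = 5.09×10^-13 J

For an infinite well E_n = n²h²/(8m_pL²), so E_1 = h²/(8m_pL²) = (6.626×10^-34)²/(8·1.673×10^-27·(3.21×10^-14 m)²) = 3.184×10^-14 J.
Then E_4 = 4²·E_1 = 16·3.184×10^-14 J = 5.09×10^-13 J.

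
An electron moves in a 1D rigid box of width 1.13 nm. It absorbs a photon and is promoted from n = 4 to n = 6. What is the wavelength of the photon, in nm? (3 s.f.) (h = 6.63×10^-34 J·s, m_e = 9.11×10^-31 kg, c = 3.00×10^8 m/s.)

E_1 = h²/(8m_eL²) = 4.723×10^-20 J, so ΔE = (6² − 4²)E_1 = 9.446×10^-19 J.
λ = hc/ΔE = (6.63×10^-34·3.00×10^8)/9.446×10^-19 = 2.11×10^-7 m = 211 nm.

λ = 211 nm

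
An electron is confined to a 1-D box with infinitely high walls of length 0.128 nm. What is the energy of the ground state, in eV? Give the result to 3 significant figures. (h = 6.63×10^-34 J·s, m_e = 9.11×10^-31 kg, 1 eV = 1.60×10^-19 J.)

E_1 = 23.0 eV

For an infinite well E_n = n²h²/(8m_eL²), so E_1 = h²/(8m_eL²) = (6.63×10^-34)²/(8·9.11×10^-31·(1.28×10^-10 m)²) = 3.681×10^-18 J.
Converting, E_1 = 3.681×10^-18 J / (1.60×10^-19 J/eV) = 23.0 eV.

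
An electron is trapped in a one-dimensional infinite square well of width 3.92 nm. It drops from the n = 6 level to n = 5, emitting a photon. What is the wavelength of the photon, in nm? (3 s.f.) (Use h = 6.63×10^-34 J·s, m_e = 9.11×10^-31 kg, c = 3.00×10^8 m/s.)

E_1 = h²/(8m_eL²) = 3.925×10^-21 J, so ΔE = (6² − 5²)E_1 = 4.318×10^-20 J.
λ = hc/ΔE = (6.63×10^-34·3.00×10^8)/4.318×10^-20 = 4.61×10^-6 m = 4.61×10^3 nm.

λ = 4.61×10^3 nm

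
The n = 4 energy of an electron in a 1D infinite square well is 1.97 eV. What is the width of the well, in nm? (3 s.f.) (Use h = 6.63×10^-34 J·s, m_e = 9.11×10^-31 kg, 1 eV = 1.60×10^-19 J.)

L = 1.75 nm

From E_n = n²h²/(8m_eL²), L = n·h/√(8m_eE_n).
E_4 = 1.97 eV = 3.152×10^-19 J, so L = 4·6.63×10^-34/√(8·9.11×10^-31·3.152×10^-19) = 1.75×10^-9 m = 1.75 nm.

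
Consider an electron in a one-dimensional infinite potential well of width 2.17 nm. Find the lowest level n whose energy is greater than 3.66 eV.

n = 7

E_1 = h²/(8m_eL²) = 1.279×10^-20 J = 0.07984 eV.
Need n² > 3.66/0.07984 = 45.84, i.e. n > 6.771.
The smallest integer satisfying this is n = 7.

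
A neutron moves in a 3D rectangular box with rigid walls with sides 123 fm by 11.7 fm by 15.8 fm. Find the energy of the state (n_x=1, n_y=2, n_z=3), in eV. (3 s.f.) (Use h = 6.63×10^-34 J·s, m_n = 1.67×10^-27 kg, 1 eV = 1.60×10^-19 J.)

For a 3D rectangular well E = (h²/8m_n)·Σ n_i²/L_i² = (6.63×10^-34)²/(8·1.67×10^-27) · [1²/(123 fm)² + 2²/(11.7 fm)² + 3²/(15.8 fm)²].
Evaluating gives E = 2.150×10^-12 J = 1.34×10^7 eV.

E = 1.34×10^7 eV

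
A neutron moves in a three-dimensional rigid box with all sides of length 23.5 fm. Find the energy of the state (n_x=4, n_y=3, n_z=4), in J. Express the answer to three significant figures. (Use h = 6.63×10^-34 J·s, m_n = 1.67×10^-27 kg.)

E = 2.44×10^-12 J

For a 3D rectangular well E = (h²/8m_n)·Σ n_i²/L_i² = (6.63×10^-34)²/(8·1.67×10^-27) · [4²/(23.5 fm)² + 3²/(23.5 fm)² + 4²/(23.5 fm)²].
Evaluating gives E = 2.44×10^-12 J.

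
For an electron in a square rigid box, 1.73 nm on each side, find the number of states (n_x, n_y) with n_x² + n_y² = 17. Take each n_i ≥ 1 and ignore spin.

degeneracy = 2

The level has n_x² + n_y² = 17. The ordered positive-integer solutions are (1, 4), (4, 1).
That gives 2 states.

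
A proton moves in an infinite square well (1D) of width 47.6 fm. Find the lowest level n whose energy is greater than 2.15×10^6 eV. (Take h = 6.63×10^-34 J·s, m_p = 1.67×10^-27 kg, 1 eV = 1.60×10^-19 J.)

n = 5

E_1 = h²/(8m_pL²) = 1.452×10^-14 J = 9.075×10^4 eV.
Need n² > 2.15×10^6/9.075×10^4 = 23.69, i.e. n > 4.867.
The smallest integer satisfying this is n = 5.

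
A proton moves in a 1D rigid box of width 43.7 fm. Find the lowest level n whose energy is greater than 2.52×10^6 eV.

n = 5

E_1 = h²/(8m_pL²) = 1.718×10^-14 J = 1.072×10^5 eV.
Need n² > 2.52×10^6/1.072×10^5 = 23.51, i.e. n > 4.849.
The smallest integer satisfying this is n = 5.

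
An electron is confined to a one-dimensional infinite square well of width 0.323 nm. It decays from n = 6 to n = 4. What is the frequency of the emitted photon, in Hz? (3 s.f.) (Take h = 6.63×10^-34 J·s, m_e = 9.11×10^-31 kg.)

E_1 = h²/(8m_eL²) = 5.781×10^-19 J and ΔE = (6² − 4²)E_1 = 1.156×10^-17 J.
f = ΔE/h = 1.156×10^-17/6.63×10^-34 = 1.74×10^16 Hz.

f = 1.74×10^16 Hz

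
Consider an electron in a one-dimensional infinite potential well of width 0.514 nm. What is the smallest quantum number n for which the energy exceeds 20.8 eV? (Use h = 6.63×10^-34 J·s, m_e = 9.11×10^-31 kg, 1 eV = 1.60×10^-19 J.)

E_1 = h²/(8m_eL²) = 2.283×10^-19 J = 1.427 eV.
Need n² > 20.8/1.427 = 14.58, i.e. n > 3.818.
The smallest integer satisfying this is n = 4.

n = 4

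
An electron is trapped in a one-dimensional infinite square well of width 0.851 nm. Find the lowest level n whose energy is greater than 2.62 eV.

E_1 = h²/(8m_eL²) = 8.319×10^-20 J = 0.5193 eV.
Need n² > 2.62/0.5193 = 5.045, i.e. n > 2.246.
The smallest integer satisfying this is n = 3.

n = 3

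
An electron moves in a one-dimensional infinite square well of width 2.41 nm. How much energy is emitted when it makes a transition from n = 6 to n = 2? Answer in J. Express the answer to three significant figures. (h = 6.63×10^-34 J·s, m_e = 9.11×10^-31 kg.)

E_1 = h²/(8m_eL²) = 1.038×10^-20 J.
|ΔE| = |6² − 2²|·E_1 = 32·1.038×10^-20 J = 3.32×10^-19 J.

|ΔE| = 3.32×10^-19 J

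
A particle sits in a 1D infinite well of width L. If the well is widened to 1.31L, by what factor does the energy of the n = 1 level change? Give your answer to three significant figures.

0.583

E_n ∝ 1/L², so the energy scales by 1/1.31² = 0.583.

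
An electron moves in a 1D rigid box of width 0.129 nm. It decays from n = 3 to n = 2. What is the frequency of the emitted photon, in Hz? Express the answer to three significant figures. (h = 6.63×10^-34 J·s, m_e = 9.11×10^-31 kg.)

f = 2.73×10^16 Hz

E_1 = h²/(8m_eL²) = 3.624×10^-18 J and ΔE = (3² − 2²)E_1 = 1.812×10^-17 J.
f = ΔE/h = 1.812×10^-17/6.63×10^-34 = 2.73×10^16 Hz.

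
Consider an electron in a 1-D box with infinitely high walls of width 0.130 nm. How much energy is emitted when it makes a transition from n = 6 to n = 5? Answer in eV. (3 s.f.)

E_1 = h²/(8m_eL²) = 3.565×10^-18 J.
|ΔE| = |6² − 5²|·E_1 = 11·3.565×10^-18 J = 3.921×10^-17 J = 245 eV.

|ΔE| = 245 eV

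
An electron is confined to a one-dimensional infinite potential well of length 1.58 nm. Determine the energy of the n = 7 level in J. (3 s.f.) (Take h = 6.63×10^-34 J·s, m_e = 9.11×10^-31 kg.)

E_7 = 1.18×10^-18 J

For an infinite well E_n = n²h²/(8m_eL²), so E_1 = h²/(8m_eL²) = (6.63×10^-34)²/(8·9.11×10^-31·(1.58×10^-9 m)²) = 2.416×10^-20 J.
Then E_7 = 7²·E_1 = 49·2.416×10^-20 J = 1.18×10^-18 J.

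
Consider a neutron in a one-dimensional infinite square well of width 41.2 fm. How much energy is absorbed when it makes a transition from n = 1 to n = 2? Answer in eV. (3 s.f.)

|ΔE| = 3.61×10^5 eV

E_1 = h²/(8m_nL²) = 1.930×10^-14 J.
|ΔE| = |1² − 2²|·E_1 = 3·1.930×10^-14 J = 5.790×10^-14 J = 3.61×10^5 eV.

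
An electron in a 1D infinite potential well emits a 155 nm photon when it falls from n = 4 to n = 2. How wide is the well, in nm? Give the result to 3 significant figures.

L = 0.751 nm

The photon carries ΔE = hc/λ = 6.626×10^-34·2.998×10^8/1.55×10^-7 m = 1.282×10^-18 J.
Since ΔE = (4² − 2²)E_1, E_1 = 1.068×10^-19 J, and L = h/√(8m_eE_1) = 7.51×10^-10 m = 0.751 nm.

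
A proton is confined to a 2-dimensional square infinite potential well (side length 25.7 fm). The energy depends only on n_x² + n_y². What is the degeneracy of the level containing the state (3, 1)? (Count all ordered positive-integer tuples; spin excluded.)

The level has n_x² + n_y² = 10. The ordered positive-integer solutions are (1, 3), (3, 1).
That gives 2 states.

degeneracy = 2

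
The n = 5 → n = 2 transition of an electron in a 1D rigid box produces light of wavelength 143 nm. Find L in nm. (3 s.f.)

The photon carries ΔE = hc/λ = 6.626×10^-34·2.998×10^8/1.43×10^-7 m = 1.389×10^-18 J.
Since ΔE = (5² − 2²)E_1, E_1 = 6.614×10^-20 J, and L = h/√(8m_eE_1) = 9.54×10^-10 m = 0.954 nm.

L = 0.954 nm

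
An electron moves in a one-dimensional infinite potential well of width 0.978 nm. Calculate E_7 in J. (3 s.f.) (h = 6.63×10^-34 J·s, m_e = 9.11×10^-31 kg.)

E_7 = 3.09×10^-18 J

For an infinite well E_n = n²h²/(8m_eL²), so E_1 = h²/(8m_eL²) = (6.63×10^-34)²/(8·9.11×10^-31·(9.78×10^-10 m)²) = 6.306×10^-20 J.
Then E_7 = 7²·E_1 = 49·6.306×10^-20 J = 3.09×10^-18 J.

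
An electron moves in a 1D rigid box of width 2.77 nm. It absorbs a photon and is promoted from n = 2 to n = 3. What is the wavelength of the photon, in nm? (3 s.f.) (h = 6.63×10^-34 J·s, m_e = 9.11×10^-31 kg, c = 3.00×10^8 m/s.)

λ = 5.06×10^3 nm

E_1 = h²/(8m_eL²) = 7.861×10^-21 J, so ΔE = (3² − 2²)E_1 = 3.931×10^-20 J.
λ = hc/ΔE = (6.63×10^-34·3.00×10^8)/3.931×10^-20 = 5.06×10^-6 m = 5.06×10^3 nm.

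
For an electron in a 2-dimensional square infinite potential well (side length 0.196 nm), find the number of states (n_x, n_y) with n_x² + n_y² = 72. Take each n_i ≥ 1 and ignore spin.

degeneracy = 1

The level has n_x² + n_y² = 72. The ordered positive-integer solutions are (6, 6).
That gives 1 state.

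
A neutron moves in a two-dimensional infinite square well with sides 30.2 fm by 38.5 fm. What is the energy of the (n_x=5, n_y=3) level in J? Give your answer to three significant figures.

E = 1.10×10^-12 J

For a 2D rectangular well E = (h²/8m_n)·Σ n_i²/L_i² = (6.626×10^-34)²/(8·1.675×10^-27) · [5²/(30.2 fm)² + 3²/(38.5 fm)²].
Evaluating gives E = 1.10×10^-12 J.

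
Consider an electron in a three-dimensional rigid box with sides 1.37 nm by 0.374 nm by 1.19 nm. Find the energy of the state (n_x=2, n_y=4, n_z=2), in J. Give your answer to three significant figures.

For a 3D rectangular well E = (h²/8m_e)·Σ n_i²/L_i² = (6.626×10^-34)²/(8·9.109×10^-31) · [2²/(1.37 nm)² + 4²/(0.374 nm)² + 2²/(1.19 nm)²].
Evaluating gives E = 7.19×10^-18 J.

E = 7.19×10^-18 J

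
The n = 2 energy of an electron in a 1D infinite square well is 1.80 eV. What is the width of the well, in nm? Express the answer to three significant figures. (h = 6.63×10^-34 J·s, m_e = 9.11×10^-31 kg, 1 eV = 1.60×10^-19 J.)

L = 0.915 nm

From E_n = n²h²/(8m_eL²), L = n·h/√(8m_eE_n).
E_2 = 1.80 eV = 2.880×10^-19 J, so L = 2·6.63×10^-34/√(8·9.11×10^-31·2.880×10^-19) = 9.15×10^-10 m = 0.915 nm.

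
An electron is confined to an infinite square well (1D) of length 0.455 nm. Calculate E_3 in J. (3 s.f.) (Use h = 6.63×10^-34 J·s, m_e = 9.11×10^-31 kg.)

For an infinite well E_n = n²h²/(8m_eL²), so E_1 = h²/(8m_eL²) = (6.63×10^-34)²/(8·9.11×10^-31·(4.55×10^-10 m)²) = 2.913×10^-19 J.
Then E_3 = 3²·E_1 = 9·2.913×10^-19 J = 2.62×10^-18 J.

E_3 = 2.62×10^-18 J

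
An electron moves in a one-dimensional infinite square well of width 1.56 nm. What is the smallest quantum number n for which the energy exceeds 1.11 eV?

E_1 = h²/(8m_eL²) = 2.476×10^-20 J = 0.1546 eV.
Need n² > 1.11/0.1546 = 7.180, i.e. n > 2.680.
The smallest integer satisfying this is n = 3.

n = 3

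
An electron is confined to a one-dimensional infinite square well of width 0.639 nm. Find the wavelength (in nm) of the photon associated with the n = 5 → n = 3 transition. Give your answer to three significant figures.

λ = 84.1 nm

E_1 = h²/(8m_eL²) = 1.476×10^-19 J, so ΔE = (5² − 3²)E_1 = 2.362×10^-18 J.
λ = hc/ΔE = (6.626×10^-34·2.998×10^8)/2.362×10^-18 = 8.41×10^-8 m = 84.1 nm.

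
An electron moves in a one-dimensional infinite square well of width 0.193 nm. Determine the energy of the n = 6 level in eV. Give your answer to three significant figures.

E_6 = 363 eV

For an infinite well E_n = n²h²/(8m_eL²), so E_1 = h²/(8m_eL²) = (6.626×10^-34)²/(8·9.109×10^-31·(1.93×10^-10 m)²) = 1.617×10^-18 J.
Then E_6 = 6²·E_1 = 36·1.617×10^-18 J = 5.821×10^-17 J.
Converting, E_6 = 5.821×10^-17 J / (1.602×10^-19 J/eV) = 363 eV.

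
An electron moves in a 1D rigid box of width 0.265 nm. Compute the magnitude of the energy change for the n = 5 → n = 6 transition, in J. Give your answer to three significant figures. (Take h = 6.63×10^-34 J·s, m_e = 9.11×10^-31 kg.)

|ΔE| = 9.45×10^-18 J

E_1 = h²/(8m_eL²) = 8.589×10^-19 J.
|ΔE| = |5² − 6²|·E_1 = 11·8.589×10^-19 J = 9.45×10^-18 J.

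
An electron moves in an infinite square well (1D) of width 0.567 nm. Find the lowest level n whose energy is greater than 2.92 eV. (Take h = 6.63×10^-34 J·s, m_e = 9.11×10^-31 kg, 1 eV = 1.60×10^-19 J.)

n = 2

E_1 = h²/(8m_eL²) = 1.876×10^-19 J = 1.173 eV.
Need n² > 2.92/1.173 = 2.489, i.e. n > 1.578.
The smallest integer satisfying this is n = 2.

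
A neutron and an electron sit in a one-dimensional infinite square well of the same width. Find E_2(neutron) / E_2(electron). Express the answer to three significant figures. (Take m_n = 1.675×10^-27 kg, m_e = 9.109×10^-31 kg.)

E_n ∝ 1/m at fixed n and L, so the ratio is m_e/m_n = 9.109×10^-31/1.675×10^-27 = 5.44×10^-4.

5.44×10^-4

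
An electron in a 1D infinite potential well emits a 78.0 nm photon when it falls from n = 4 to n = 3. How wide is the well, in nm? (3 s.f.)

L = 0.407 nm

The photon carries ΔE = hc/λ = 6.626×10^-34·2.998×10^8/7.80×10^-8 m = 2.547×10^-18 J.
Since ΔE = (4² − 3²)E_1, E_1 = 3.639×10^-19 J, and L = h/√(8m_eE_1) = 4.07×10^-10 m = 0.407 nm.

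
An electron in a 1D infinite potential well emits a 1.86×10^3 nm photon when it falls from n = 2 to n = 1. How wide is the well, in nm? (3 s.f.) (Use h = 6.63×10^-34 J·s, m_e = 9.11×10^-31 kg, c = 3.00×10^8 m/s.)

L = 1.30 nm

The photon carries ΔE = hc/λ = 6.63×10^-34·3.00×10^8/1.86×10^-6 m = 1.069×10^-19 J.
Since ΔE = (2² − 1²)E_1, E_1 = 3.563×10^-20 J, and L = h/√(8m_eE_1) = 1.30×10^-9 m = 1.30 nm.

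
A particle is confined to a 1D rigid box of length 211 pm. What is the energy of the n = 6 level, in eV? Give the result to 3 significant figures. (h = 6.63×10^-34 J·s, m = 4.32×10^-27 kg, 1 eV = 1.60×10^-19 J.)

For an infinite well E_n = n²h²/(8mL²), so E_1 = h²/(8mL²) = (6.63×10^-34)²/(8·4.32×10^-27·(2.11×10^-10 m)²) = 2.857×10^-22 J.
Then E_6 = 6²·E_1 = 36·2.857×10^-22 J = 1.029×10^-20 J.
Converting, E_6 = 1.029×10^-20 J / (1.60×10^-19 J/eV) = 0.0643 eV.

E_6 = 0.0643 eV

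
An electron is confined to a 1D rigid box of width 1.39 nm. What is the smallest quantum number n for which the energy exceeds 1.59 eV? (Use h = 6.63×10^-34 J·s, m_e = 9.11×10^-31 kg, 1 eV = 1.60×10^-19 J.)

E_1 = h²/(8m_eL²) = 3.122×10^-20 J = 0.1951 eV.
Need n² > 1.59/0.1951 = 8.150, i.e. n > 2.855.
The smallest integer satisfying this is n = 3.

n = 3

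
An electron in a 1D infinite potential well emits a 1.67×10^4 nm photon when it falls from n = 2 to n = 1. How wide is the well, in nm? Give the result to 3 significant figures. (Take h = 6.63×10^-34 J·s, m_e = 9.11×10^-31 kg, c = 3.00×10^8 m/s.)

L = 3.90 nm

The photon carries ΔE = hc/λ = 6.63×10^-34·3.00×10^8/1.67×10^-5 m = 1.191×10^-20 J.
Since ΔE = (2² − 1²)E_1, E_1 = 3.970×10^-21 J, and L = h/√(8m_eE_1) = 3.90×10^-9 m = 3.90 nm.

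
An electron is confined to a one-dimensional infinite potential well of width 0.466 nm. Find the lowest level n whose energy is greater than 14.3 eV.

E_1 = h²/(8m_eL²) = 2.774×10^-19 J = 1.732 eV.
Need n² > 14.3/1.732 = 8.256, i.e. n > 2.873.
The smallest integer satisfying this is n = 3.

n = 3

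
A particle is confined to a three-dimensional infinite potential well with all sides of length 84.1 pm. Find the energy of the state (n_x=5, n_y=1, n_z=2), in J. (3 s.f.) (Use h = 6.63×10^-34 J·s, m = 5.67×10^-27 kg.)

E = 4.11×10^-20 J

For a 3D rectangular well E = (h²/8m)·Σ n_i²/L_i² = (6.63×10^-34)²/(8·5.67×10^-27) · [5²/(84.1 pm)² + 1²/(84.1 pm)² + 2²/(84.1 pm)²].
Evaluating gives E = 4.11×10^-20 J.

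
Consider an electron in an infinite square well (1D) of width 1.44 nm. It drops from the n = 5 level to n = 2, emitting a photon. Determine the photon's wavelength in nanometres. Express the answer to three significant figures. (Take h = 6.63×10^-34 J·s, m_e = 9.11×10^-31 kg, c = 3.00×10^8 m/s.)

E_1 = h²/(8m_eL²) = 2.909×10^-20 J, so ΔE = (5² − 2²)E_1 = 6.109×10^-19 J.
λ = hc/ΔE = (6.63×10^-34·3.00×10^8)/6.109×10^-19 = 3.26×10^-7 m = 326 nm.

λ = 326 nm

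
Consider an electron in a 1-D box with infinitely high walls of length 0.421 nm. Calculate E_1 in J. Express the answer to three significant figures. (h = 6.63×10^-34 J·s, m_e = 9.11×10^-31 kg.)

E_1 = 3.40×10^-19 J

For an infinite well E_n = n²h²/(8m_eL²), so E_1 = h²/(8m_eL²) = (6.63×10^-34)²/(8·9.11×10^-31·(4.21×10^-10 m)²) = 3.403×10^-19 J.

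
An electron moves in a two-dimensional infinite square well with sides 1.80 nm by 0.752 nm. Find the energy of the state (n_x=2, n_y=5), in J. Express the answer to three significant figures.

For a 2D rectangular well E = (h²/8m_e)·Σ n_i²/L_i² = (6.626×10^-34)²/(8·9.109×10^-31) · [2²/(1.80 nm)² + 5²/(0.752 nm)²].
Evaluating gives E = 2.74×10^-18 J.

E = 2.74×10^-18 J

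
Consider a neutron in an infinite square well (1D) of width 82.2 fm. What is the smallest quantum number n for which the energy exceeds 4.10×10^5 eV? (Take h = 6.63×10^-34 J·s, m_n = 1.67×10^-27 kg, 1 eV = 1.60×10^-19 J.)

E_1 = h²/(8m_nL²) = 4.869×10^-15 J = 3.043×10^4 eV.
Need n² > 4.10×10^5/3.043×10^4 = 13.47, i.e. n > 3.670.
The smallest integer satisfying this is n = 4.

n = 4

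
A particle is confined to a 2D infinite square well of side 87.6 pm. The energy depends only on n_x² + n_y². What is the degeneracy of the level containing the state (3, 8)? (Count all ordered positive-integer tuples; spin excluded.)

degeneracy = 2

The level has n_x² + n_y² = 73. The ordered positive-integer solutions are (3, 8), (8, 3).
That gives 2 states.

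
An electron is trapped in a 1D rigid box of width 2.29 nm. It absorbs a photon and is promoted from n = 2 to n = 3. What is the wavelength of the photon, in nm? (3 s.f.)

λ = 3.46×10^3 nm

E_1 = h²/(8m_eL²) = 1.149×10^-20 J, so ΔE = (3² − 2²)E_1 = 5.745×10^-20 J.
λ = hc/ΔE = (6.626×10^-34·2.998×10^8)/5.745×10^-20 = 3.46×10^-6 m = 3.46×10^3 nm.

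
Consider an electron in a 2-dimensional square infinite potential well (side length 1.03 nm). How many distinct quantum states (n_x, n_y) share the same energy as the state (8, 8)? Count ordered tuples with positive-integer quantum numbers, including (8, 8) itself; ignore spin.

The level has n_x² + n_y² = 128. The ordered positive-integer solutions are (8, 8).
That gives 1 state.

degeneracy = 1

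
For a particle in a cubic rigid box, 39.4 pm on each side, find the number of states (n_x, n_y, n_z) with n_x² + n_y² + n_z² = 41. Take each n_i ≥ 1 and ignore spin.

degeneracy = 9

The level has n_x² + n_y² + n_z² = 41. The ordered positive-integer solutions are (1, 2, 6), (1, 6, 2), (2, 1, 6), (2, 6, 1), (3, 4, 4), (4, 3, 4), (4, 4, 3), (6, 1, 2), (6, 2, 1).
That gives 9 states.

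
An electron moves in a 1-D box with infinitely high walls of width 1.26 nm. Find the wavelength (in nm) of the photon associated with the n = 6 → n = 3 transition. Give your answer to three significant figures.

λ = 194 nm

E_1 = h²/(8m_eL²) = 3.795×10^-20 J, so ΔE = (6² − 3²)E_1 = 1.025×10^-18 J.
λ = hc/ΔE = (6.626×10^-34·2.998×10^8)/1.025×10^-18 = 1.94×10^-7 m = 194 nm.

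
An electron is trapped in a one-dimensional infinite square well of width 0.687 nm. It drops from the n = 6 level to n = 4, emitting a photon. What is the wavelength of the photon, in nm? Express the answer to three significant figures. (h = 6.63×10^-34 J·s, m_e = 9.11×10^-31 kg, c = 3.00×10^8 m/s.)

λ = 77.8 nm

E_1 = h²/(8m_eL²) = 1.278×10^-19 J, so ΔE = (6² − 4²)E_1 = 2.556×10^-18 J.
λ = hc/ΔE = (6.63×10^-34·3.00×10^8)/2.556×10^-18 = 7.78×10^-8 m = 77.8 nm.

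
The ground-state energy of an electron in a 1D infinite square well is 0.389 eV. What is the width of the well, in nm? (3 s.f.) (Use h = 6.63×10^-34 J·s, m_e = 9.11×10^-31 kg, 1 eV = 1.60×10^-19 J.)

L = 0.984 nm

From E_n = n²h²/(8m_eL²), L = n·h/√(8m_eE_n).
E_1 = 0.389 eV = 6.224×10^-20 J, so L = 1·6.63×10^-34/√(8·9.11×10^-31·6.224×10^-20) = 9.84×10^-10 m = 0.984 nm.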